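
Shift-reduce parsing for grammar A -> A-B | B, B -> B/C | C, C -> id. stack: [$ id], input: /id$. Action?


'id' on top is the handle for C -> id
Action: reduce (C -> id)


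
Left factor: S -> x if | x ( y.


Common prefix: 'x'
Factored: S -> x S', S' -> if | ( y


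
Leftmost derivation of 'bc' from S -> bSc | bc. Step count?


Derivation: S => bc
Steps: 1


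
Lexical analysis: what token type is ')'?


Pattern: delimiter/punctuation
Type: PUNCTUATION


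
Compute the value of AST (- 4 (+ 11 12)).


Evaluate inner: (+ 11 12) = 23
Evaluate root: (- 4 23) = -19
Result: -19


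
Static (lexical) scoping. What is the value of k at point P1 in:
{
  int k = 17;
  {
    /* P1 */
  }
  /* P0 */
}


P1's block does not declare k; resolves to the enclosing declaration at depth 0
k = 17


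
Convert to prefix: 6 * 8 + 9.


left-to-right (same/higher precedence on left): tree is (+ (* 6 8) 9)
Prefix: + * 6 8 9


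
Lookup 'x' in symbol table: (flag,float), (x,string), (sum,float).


Lookup 'x' → type string


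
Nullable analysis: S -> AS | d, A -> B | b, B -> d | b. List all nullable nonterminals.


A nonterminal is nullable iff some alternative derives ε (directly, or every symbol in it is nullable)
Nullable: {}


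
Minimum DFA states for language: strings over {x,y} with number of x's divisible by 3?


Track (count of x) mod 3: states 0..2, accept at 0
Minimal DFA: 3 states


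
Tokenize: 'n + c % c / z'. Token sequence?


Scan left to right, longest-match per lexeme
Tokens: ID(n), OP(+), ID(c), OP(%), ID(c), OP(/), ID(z)


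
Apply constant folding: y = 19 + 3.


19 + 3 = 22 at compile time
Optimized: y = 22


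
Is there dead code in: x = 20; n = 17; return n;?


x is assigned but never read
Dead: 'x = 20'


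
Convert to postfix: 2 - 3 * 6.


* has higher precedence, evaluate 3*6 first
Postfix: 2 3 6 * -


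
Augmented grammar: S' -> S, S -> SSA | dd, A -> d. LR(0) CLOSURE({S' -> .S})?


Start: S' -> .S
For each item with dot before a nonterminal B, add B -> .γ for every B-production
Closure: [S' -> .S, S -> .SSA, S -> .dd]


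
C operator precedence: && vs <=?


'<=' is relational (level 7); '&&' is logical AND (level 2)
Higher level binds tighter
'<=' has higher precedence than '&&'


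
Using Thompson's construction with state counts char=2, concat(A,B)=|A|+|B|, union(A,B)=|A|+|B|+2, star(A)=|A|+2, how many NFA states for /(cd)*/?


Syntax tree has 2 char leaf(s), 0 union(s), 1 star(s)
chars contribute 2×2 = 4; each union adds +2; each star adds +2
Total: 4 + 0 + 2 = 6 states


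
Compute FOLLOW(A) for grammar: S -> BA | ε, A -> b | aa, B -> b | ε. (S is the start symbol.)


$ ∈ FOLLOW(S). For each A -> αBβ: add FIRST(β)\{ε} to FOLLOW(B); if β nullable, add FOLLOW(A).
FOLLOW(A) = {$}


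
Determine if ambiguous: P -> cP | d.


right-linear, alternatives start with distinct terminals 'c' vs 'd': unique leftmost derivation
Unambiguous


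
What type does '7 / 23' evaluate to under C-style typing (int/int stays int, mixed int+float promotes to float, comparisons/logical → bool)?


Operand types: int / int
Rule: mixed int/float promotes to float; int/int stays int
Result type: int


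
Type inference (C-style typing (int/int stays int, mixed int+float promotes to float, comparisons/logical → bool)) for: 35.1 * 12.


Operand types: float * int
Rule: mixed int/float promotes to float; int/int stays int
Result type: float


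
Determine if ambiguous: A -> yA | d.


right-linear, alternatives start with distinct terminals 'y' vs 'd': unique leftmost derivation
Unambiguous


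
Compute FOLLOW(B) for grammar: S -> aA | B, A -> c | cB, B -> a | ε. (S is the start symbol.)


$ ∈ FOLLOW(S). For each A -> αBβ: add FIRST(β)\{ε} to FOLLOW(B); if β nullable, add FOLLOW(A).
FOLLOW(B) = {$}


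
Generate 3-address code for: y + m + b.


Break into single-operator statements:
t1 = y + m
t2 = t1 + b


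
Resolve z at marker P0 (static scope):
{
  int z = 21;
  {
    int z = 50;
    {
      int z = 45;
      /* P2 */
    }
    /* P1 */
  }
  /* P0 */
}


z declared in the same block as P0
z = 21


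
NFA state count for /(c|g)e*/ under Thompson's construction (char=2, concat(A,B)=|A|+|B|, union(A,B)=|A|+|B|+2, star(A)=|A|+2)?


Syntax tree has 3 char leaf(s), 1 union(s), 1 star(s)
chars contribute 3×2 = 6; each union adds +2; each star adds +2
Total: 6 + 2 + 2 = 10 states


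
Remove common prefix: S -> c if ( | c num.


Common prefix: 'c'
Factored: S -> c S', S' -> if ( | num


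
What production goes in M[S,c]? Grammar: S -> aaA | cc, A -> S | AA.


For [S, c]: 'c' ∈ FIRST(cc)
Entry: S -> cc


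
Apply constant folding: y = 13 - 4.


13 - 4 = 9 at compile time
Optimized: y = 9


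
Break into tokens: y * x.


Scan left to right, longest-match per lexeme
Tokens: ID(y), OP(*), ID(x)


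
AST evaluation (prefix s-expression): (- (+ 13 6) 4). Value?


Evaluate inner: (+ 13 6) = 19
Evaluate root: (- 19 4) = 15
Result: 15


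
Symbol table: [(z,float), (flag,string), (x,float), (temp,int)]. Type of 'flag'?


Lookup 'flag' → type string


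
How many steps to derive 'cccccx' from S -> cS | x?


Derivation: S => cS => ccS => cccS => ccccS => cccccS => cccccx
Steps: 6


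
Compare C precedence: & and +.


'+' is additive (level 9); '&' is bitwise AND (level 5)
Higher level binds tighter
'+' has higher precedence than '&'


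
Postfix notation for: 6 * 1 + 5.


Left to right (same or higher precedence on left)
Postfix: 6 1 * 5 +


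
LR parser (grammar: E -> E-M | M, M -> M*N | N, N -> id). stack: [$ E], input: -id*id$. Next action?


shift '-' to continue E -> E-M
Action: shift


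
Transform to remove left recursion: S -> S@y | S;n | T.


Left-recursive alternatives: S@y, S;n; non-recursive: T
Introduce S': S -> TS', S' -> @yS' | ;nS' | ε


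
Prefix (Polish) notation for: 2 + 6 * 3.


'*' binds tighter: tree is (+ 2 (* 6 3))
Prefix: + 2 * 6 3


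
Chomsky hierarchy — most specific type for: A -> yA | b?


Right-linear: every RHS is a terminal or a terminal followed by one nonterminal
Classification: Type 3 (Regular)


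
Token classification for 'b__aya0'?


Pattern: letter/underscore followed by alphanumerics, not a keyword
Type: IDENTIFIER


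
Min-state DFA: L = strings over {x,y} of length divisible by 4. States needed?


Track length mod 4: states 0..3, accept at 0
Minimal DFA: 4 states


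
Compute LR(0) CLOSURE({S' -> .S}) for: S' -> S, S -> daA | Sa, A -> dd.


Start: S' -> .S
For each item with dot before a nonterminal B, add B -> .γ for every B-production
Closure: [S' -> .S, S -> .daA, S -> .Sa]


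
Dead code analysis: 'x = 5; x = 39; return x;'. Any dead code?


first assignment to x is overwritten before any read
Dead: 'x = 5'


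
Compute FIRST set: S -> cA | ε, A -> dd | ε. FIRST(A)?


Per alternative of A: FIRST(dd) = {d}; FIRST(ε) = {ε}
FIRST(A) = {d, ε}


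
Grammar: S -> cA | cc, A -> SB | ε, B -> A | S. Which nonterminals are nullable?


A nonterminal is nullable iff some alternative derives ε (directly, or every symbol in it is nullable)
Nullable: {A, B}


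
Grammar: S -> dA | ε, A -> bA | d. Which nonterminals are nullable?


A nonterminal is nullable iff some alternative derives ε (directly, or every symbol in it is nullable)
Nullable: {S}


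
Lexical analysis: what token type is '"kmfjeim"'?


Pattern: double-quoted sequence
Type: STRING_LITERAL


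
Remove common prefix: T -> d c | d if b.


Common prefix: 'd'
Factored: T -> d T', T' -> c | if b


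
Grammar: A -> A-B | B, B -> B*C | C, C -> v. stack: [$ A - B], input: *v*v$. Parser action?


'*' can extend B; shift to build B -> B*C
Action: shift


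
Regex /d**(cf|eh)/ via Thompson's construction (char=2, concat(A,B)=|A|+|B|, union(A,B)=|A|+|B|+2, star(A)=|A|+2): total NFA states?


Syntax tree has 5 char leaf(s), 1 union(s), 2 star(s)
chars contribute 5×2 = 10; each union adds +2; each star adds +2
Total: 10 + 2 + 4 = 16 states


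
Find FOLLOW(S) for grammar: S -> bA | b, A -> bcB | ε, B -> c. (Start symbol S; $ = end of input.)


$ ∈ FOLLOW(S). For each A -> αBβ: add FIRST(β)\{ε} to FOLLOW(B); if β nullable, add FOLLOW(A).
FOLLOW(S) = {$}


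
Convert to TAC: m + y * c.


Break into single-operator statements:
t1 = y * c
t2 = m + t1


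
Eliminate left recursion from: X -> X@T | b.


Left-recursive alternatives: X@T; non-recursive: b
Introduce X': X -> bX', X' -> @TX' | ε


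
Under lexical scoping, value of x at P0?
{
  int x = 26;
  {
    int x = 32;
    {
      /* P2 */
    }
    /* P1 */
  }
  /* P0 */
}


x declared in the same block as P0
x = 26


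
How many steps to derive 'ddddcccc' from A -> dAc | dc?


Derivation: A => dAc => ddAcc => dddAccc => ddddcccc
Steps: 4


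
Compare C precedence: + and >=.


'+' is additive (level 9); '>=' is relational (level 7)
Higher level binds tighter
'+' has higher precedence than '>='


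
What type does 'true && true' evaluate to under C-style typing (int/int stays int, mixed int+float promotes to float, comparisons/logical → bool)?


Operand types: bool && bool
Rule: logical operators take bool operands and yield bool
Result type: bool


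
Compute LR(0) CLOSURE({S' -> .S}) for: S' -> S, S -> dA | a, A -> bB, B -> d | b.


Start: S' -> .S
For each item with dot before a nonterminal B, add B -> .γ for every B-production
Closure: [S' -> .S, S -> .dA, S -> .a]


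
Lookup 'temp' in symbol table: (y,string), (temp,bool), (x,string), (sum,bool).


Lookup 'temp' → type bool


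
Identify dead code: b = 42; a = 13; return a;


b is assigned but never read
Dead: 'b = 42'


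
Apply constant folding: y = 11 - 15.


11 - 15 = -4 at compile time
Optimized: y = -4


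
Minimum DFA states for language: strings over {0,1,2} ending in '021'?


Track the longest suffix of input matching a prefix of '021': 4 classes (prefixes of length 0..3)
Minimal DFA: 4 states


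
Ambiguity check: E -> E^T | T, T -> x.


precedence layered via separate nonterminal T: deterministic
Unambiguous


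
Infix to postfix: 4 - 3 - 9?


Left to right (same or higher precedence on left)
Postfix: 4 3 - 9 -


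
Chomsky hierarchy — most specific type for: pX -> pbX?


LHS has context (more than one symbol) and |LHS| ≤ |RHS|
Classification: Type 1 (Context-Sensitive)


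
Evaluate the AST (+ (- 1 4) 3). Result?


Evaluate inner: (- 1 4) = -3
Evaluate root: (+ -3 3) = 0
Result: 0


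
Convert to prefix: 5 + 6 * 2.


'*' binds tighter: tree is (+ 5 (* 6 2))
Prefix: + 5 * 6 2


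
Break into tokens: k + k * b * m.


Scan left to right, longest-match per lexeme
Tokens: ID(k), OP(+), ID(k), OP(*), ID(b), OP(*), ID(m)


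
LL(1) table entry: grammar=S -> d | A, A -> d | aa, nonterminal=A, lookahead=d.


For [A, d]: 'd' ∈ FIRST(d)
Entry: A -> d


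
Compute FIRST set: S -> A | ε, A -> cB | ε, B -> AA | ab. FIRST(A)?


Per alternative of A: FIRST(cB) = {c}; FIRST(ε) = {ε}
FIRST(A) = {c, ε}


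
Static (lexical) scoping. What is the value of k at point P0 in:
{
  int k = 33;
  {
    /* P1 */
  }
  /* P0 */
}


k declared in the same block as P0
k = 33


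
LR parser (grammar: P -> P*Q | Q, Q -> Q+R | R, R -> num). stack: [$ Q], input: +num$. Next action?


shift '+' to continue Q -> Q+R
Action: shift


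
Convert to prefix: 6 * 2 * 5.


left-to-right (same/higher precedence on left): tree is (* (* 6 2) 5)
Prefix: * * 6 2 5


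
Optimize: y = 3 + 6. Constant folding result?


3 + 6 = 9 at compile time
Optimized: y = 9


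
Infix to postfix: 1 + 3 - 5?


Left to right (same or higher precedence on left)
Postfix: 1 3 + 5 -


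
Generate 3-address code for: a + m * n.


Break into single-operator statements:
t1 = m * n
t2 = a + t1


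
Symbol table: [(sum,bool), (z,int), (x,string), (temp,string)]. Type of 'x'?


Lookup 'x' → type string


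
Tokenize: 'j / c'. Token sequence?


Scan left to right, longest-match per lexeme
Tokens: ID(j), OP(/), ID(c)


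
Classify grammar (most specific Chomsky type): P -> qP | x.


Right-linear: every RHS is a terminal or a terminal followed by one nonterminal
Classification: Type 3 (Regular)


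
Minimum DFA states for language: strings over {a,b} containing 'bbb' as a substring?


KMP-style automaton: 3 progress states + 1 absorbing accept = 4
Minimal DFA: 4 states


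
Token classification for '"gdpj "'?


Pattern: double-quoted sequence
Type: STRING_LITERAL


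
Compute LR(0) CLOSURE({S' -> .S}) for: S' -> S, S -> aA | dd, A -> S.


Start: S' -> .S
For each item with dot before a nonterminal B, add B -> .γ for every B-production
Closure: [S' -> .S, S -> .aA, S -> .dd]


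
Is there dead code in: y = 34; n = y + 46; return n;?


y is read by n's definition; n is returned
No dead code


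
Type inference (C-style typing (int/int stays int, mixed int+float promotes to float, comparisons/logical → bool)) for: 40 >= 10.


Operand types: int >= int
Rule: comparison yields bool
Result type: bool


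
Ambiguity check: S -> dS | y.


right-linear, alternatives start with distinct terminals 'd' vs 'y': unique leftmost derivation
Unambiguous


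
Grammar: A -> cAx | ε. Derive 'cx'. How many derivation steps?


Derivation: A => cAx => cx
Steps: 2


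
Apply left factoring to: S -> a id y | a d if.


Common prefix: 'a'
Factored: S -> a S', S' -> id y | d if


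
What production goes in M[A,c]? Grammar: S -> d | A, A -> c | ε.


For [A, c]: 'c' ∈ FIRST(c)
Entry: A -> c


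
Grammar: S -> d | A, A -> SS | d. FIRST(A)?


Per alternative of A: FIRST(SS) = {d}; FIRST(d) = {d}
FIRST(A) = {d}


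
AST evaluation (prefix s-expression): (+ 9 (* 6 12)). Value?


Evaluate inner: (* 6 12) = 72
Evaluate root: (+ 9 72) = 81
Result: 81


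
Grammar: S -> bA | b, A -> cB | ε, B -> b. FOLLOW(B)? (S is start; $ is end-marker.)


$ ∈ FOLLOW(S). For each A -> αBβ: add FIRST(β)\{ε} to FOLLOW(B); if β nullable, add FOLLOW(A).
FOLLOW(B) = {$}


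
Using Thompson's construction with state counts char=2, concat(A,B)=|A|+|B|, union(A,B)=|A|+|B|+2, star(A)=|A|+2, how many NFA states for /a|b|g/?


Syntax tree has 3 char leaf(s), 2 union(s), 0 star(s)
chars contribute 3×2 = 6; each union adds +2; each star adds +2
Total: 6 + 4 + 0 = 10 states


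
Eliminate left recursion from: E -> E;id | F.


Left-recursive alternatives: E;id; non-recursive: F
Introduce E': E -> FE', E' -> ;idE' | ε


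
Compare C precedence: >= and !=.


'>=' is relational (level 7); '!=' is equality (level 6)
Higher level binds tighter
'>=' has higher precedence than '!='


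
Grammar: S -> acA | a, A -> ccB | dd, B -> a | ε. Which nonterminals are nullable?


A nonterminal is nullable iff some alternative derives ε (directly, or every symbol in it is nullable)
Nullable: {B}


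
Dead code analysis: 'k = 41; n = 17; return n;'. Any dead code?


k is assigned but never read
Dead: 'k = 41'


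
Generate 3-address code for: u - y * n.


Break into single-operator statements:
t1 = y * n
t2 = u - t1


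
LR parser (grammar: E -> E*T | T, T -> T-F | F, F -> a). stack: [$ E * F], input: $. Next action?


'F' (not preceded by T-) is the handle for T -> F
Action: reduce (T -> F)


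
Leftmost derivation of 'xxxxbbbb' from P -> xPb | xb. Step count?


Derivation: P => xPb => xxPbb => xxxPbbb => xxxxbbbb
Steps: 4


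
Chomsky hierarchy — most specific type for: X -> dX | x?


Right-linear: every RHS is a terminal or a terminal followed by one nonterminal
Classification: Type 3 (Regular)


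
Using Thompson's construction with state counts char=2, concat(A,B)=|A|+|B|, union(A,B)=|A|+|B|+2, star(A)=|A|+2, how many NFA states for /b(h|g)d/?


Syntax tree has 4 char leaf(s), 1 union(s), 0 star(s)
chars contribute 4×2 = 8; each union adds +2; each star adds +2
Total: 8 + 2 + 0 = 10 states


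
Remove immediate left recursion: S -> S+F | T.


Left-recursive alternatives: S+F; non-recursive: T
Introduce S': S -> TS', S' -> +FS' | ε


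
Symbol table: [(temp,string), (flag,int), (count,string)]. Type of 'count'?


Lookup 'count' → type string


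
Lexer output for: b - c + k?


Scan left to right, longest-match per lexeme
Tokens: ID(b), OP(-), ID(c), OP(+), ID(k)


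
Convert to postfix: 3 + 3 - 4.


Left to right (same or higher precedence on left)
Postfix: 3 3 + 4 -


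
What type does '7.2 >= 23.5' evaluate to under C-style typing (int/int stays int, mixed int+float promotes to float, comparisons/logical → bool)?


Operand types: float >= float
Rule: comparison yields bool
Result type: bool


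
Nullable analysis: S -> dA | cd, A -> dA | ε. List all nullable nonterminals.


A nonterminal is nullable iff some alternative derives ε (directly, or every symbol in it is nullable)
Nullable: {A}


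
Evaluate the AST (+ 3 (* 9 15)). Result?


Evaluate inner: (* 9 15) = 135
Evaluate root: (+ 3 135) = 138
Result: 138


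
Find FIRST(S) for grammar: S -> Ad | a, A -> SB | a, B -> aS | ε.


Per alternative of S: FIRST(Ad) = {a}; FIRST(a) = {a}
FIRST(S) = {a}


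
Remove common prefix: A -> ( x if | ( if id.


Common prefix: '('
Factored: A -> ( A', A' -> x if | if id


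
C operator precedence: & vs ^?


'&' is bitwise AND (level 5); '^' is bitwise XOR (level 4)
Higher level binds tighter
'&' has higher precedence than '^'


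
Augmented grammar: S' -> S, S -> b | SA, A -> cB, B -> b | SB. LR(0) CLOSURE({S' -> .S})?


Start: S' -> .S
For each item with dot before a nonterminal B, add B -> .γ for every B-production
Closure: [S' -> .S, S -> .b, S -> .SA]


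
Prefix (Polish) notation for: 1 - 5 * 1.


'*' binds tighter: tree is (- 1 (* 5 1))
Prefix: - 1 * 5 1


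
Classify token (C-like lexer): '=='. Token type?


Pattern: operator symbol
Type: OPERATOR


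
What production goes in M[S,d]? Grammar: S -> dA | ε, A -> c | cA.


For [S, d]: 'd' ∈ FIRST(dA)
Entry: S -> dA


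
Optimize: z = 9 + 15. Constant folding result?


9 + 15 = 24 at compile time
Optimized: z = 24


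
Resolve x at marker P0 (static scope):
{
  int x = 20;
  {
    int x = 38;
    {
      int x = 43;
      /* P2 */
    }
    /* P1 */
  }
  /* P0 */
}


x declared in the same block as P0
x = 20


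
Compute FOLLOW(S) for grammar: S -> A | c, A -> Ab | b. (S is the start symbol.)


$ ∈ FOLLOW(S). For each A -> αBβ: add FIRST(β)\{ε} to FOLLOW(B); if β nullable, add FOLLOW(A).
FOLLOW(S) = {$}


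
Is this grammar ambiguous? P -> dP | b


right-linear, alternatives start with distinct terminals 'd' vs 'b': unique leftmost derivation
Unambiguous


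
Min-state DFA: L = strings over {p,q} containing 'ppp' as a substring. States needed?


KMP-style automaton: 3 progress states + 1 absorbing accept = 4
Minimal DFA: 4 states


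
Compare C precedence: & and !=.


'!=' is equality (level 6); '&' is bitwise AND (level 5)
Higher level binds tighter
'!=' has higher precedence than '&'


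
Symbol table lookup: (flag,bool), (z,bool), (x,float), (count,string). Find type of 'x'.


Lookup 'x' → type float


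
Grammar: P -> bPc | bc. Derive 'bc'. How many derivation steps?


Derivation: P => bc
Steps: 1


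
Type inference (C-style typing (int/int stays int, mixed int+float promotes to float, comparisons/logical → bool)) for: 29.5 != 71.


Operand types: float != int
Rule: comparison yields bool
Result type: bool


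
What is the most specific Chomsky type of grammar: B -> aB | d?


Right-linear: every RHS is a terminal or a terminal followed by one nonterminal
Classification: Type 3 (Regular)


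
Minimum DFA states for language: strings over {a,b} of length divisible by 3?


Track length mod 3: states 0..2, accept at 0
Minimal DFA: 3 states


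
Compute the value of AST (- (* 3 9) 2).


Evaluate inner: (* 3 9) = 27
Evaluate root: (- 27 2) = 25
Result: 25


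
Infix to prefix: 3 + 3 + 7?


left-to-right (same/higher precedence on left): tree is (+ (+ 3 3) 7)
Prefix: + + 3 3 7


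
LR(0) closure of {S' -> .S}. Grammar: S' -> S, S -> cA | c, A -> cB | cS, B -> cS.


Start: S' -> .S
For each item with dot before a nonterminal B, add B -> .γ for every B-production
Closure: [S' -> .S, S -> .cA, S -> .c]


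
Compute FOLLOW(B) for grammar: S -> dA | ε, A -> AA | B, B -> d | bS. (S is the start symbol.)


$ ∈ FOLLOW(S). For each A -> αBβ: add FIRST(β)\{ε} to FOLLOW(B); if β nullable, add FOLLOW(A).
FOLLOW(B) = {$, b, d}


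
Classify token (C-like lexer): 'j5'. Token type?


Pattern: letter/underscore followed by alphanumerics, not a keyword
Type: IDENTIFIER


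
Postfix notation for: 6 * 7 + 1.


Left to right (same or higher precedence on left)
Postfix: 6 7 * 1 +


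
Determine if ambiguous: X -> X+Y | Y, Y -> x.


precedence layered via separate nonterminal Y: deterministic
Unambiguous


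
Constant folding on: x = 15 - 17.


15 - 17 = -2 at compile time
Optimized: x = -2


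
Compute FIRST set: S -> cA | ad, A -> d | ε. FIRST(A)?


Per alternative of A: FIRST(d) = {d}; FIRST(ε) = {ε}
FIRST(A) = {d, ε}


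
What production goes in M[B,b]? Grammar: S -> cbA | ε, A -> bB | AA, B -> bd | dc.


For [B, b]: 'b' ∈ FIRST(bd)
Entry: B -> bd


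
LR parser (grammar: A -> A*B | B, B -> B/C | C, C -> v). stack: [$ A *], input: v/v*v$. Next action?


no handle ('A*' is not any RHS); shift 'v'
Action: shift


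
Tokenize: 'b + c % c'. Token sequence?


Scan left to right, longest-match per lexeme
Tokens: ID(b), OP(+), ID(c), OP(%), ID(c)


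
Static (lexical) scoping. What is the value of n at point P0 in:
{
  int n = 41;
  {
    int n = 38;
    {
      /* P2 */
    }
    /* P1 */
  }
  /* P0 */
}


n declared in the same block as P0
n = 41


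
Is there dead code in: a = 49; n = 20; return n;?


a is assigned but never read
Dead: 'a = 49'


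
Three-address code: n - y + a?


Break into single-operator statements:
t1 = n - y
t2 = t1 + a


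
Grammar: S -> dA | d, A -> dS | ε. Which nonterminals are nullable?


A nonterminal is nullable iff some alternative derives ε (directly, or every symbol in it is nullable)
Nullable: {A}


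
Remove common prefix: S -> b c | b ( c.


Common prefix: 'b'
Factored: S -> b S', S' -> c | ( c


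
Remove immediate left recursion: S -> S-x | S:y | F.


Left-recursive alternatives: S-x, S:y; non-recursive: F
Introduce S': S -> FS', S' -> -xS' | :yS' | ε


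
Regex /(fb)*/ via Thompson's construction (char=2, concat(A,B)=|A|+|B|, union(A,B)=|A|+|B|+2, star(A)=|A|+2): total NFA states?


Syntax tree has 2 char leaf(s), 0 union(s), 1 star(s)
chars contribute 2×2 = 4; each union adds +2; each star adds +2
Total: 4 + 0 + 2 = 6 states


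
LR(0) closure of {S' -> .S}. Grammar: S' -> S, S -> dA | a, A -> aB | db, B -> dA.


Start: S' -> .S
For each item with dot before a nonterminal B, add B -> .γ for every B-production
Closure: [S' -> .S, S -> .dA, S -> .a]


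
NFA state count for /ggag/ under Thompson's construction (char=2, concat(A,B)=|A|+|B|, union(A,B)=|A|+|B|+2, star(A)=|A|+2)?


Syntax tree has 4 char leaf(s), 0 union(s), 0 star(s)
chars contribute 4×2 = 8; each union adds +2; each star adds +2
Total: 8 + 0 + 0 = 8 states


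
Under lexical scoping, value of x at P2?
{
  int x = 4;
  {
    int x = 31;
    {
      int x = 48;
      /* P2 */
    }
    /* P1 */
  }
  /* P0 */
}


x declared in the same block as P2
x = 48


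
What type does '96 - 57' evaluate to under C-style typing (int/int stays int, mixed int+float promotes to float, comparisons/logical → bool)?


Operand types: int - int
Rule: mixed int/float promotes to float; int/int stays int
Result type: int


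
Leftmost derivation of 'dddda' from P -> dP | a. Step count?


Derivation: P => dP => ddP => dddP => ddddP => dddda
Steps: 5


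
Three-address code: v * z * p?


Break into single-operator statements:
t1 = v * z
t2 = t1 * p


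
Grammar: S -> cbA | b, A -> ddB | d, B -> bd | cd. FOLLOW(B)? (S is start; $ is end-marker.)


$ ∈ FOLLOW(S). For each A -> αBβ: add FIRST(β)\{ε} to FOLLOW(B); if β nullable, add FOLLOW(A).
FOLLOW(B) = {$}


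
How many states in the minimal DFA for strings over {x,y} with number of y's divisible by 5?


Track (count of y) mod 5: states 0..4, accept at 0
Minimal DFA: 5 states


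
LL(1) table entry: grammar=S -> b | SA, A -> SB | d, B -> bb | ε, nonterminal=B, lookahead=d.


For [B, d]: ε is nullable and 'd' ∈ FOLLOW(B)
Entry: B -> ε


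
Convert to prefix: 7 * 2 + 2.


left-to-right (same/higher precedence on left): tree is (+ (* 7 2) 2)
Prefix: + * 7 2 2


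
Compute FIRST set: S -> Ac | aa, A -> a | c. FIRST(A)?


Per alternative of A: FIRST(a) = {a}; FIRST(c) = {c}
FIRST(A) = {a, c}


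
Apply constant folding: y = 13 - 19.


13 - 19 = -6 at compile time
Optimized: y = -6


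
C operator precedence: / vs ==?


'/' is multiplicative (level 10); '==' is equality (level 6)
Higher level binds tighter
'/' has higher precedence than '=='


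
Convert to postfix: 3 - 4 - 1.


Left to right (same or higher precedence on left)
Postfix: 3 4 - 1 -


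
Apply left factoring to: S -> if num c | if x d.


Common prefix: 'if'
Factored: S -> if S', S' -> num c | x d


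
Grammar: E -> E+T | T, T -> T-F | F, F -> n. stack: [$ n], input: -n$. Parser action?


'n' on top is the handle for F -> n
Action: reduce (F -> n)


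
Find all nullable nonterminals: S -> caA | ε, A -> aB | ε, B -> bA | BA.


A nonterminal is nullable iff some alternative derives ε (directly, or every symbol in it is nullable)
Nullable: {A, S}


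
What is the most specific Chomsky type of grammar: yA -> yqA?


LHS has context (more than one symbol) and |LHS| ≤ |RHS|
Classification: Type 1 (Context-Sensitive)


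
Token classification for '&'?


Pattern: operator symbol
Type: OPERATOR


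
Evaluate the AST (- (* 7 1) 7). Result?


Evaluate inner: (* 7 1) = 7
Evaluate root: (- 7 7) = 0
Result: 0


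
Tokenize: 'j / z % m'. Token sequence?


Scan left to right, longest-match per lexeme
Tokens: ID(j), OP(/), ID(z), OP(%), ID(m)


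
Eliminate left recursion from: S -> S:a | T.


Left-recursive alternatives: S:a; non-recursive: T
Introduce S': S -> TS', S' -> :aS' | ε


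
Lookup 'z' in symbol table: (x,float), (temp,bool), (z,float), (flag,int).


Lookup 'z' → type float


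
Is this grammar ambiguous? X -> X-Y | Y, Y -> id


precedence layered via separate nonterminal Y: deterministic
Unambiguous


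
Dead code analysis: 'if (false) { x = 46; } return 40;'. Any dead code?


condition is constant false, so the whole block is unreachable
Dead: 'if (false) { x = 46; }'


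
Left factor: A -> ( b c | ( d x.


Common prefix: '('
Factored: A -> ( A', A' -> b c | d x


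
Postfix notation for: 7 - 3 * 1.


* has higher precedence, evaluate 3*1 first
Postfix: 7 3 1 * -


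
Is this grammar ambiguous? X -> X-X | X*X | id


'id-id*id' has two parse trees (no precedence encoded between - and *)
Ambiguous


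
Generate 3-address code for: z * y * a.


Break into single-operator statements:
t1 = z * y
t2 = t1 * a


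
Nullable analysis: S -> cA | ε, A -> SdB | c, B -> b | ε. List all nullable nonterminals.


A nonterminal is nullable iff some alternative derives ε (directly, or every symbol in it is nullable)
Nullable: {B, S}


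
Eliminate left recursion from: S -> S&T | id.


Left-recursive alternatives: S&T; non-recursive: id
Introduce S': S -> idS', S' -> &TS' | ε


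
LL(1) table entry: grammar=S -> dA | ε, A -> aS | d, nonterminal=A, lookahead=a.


For [A, a]: 'a' ∈ FIRST(aS)
Entry: A -> aS


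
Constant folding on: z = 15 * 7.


15 * 7 = 105 at compile time
Optimized: z = 105


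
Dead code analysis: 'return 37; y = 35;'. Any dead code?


statement follows a return and is unreachable
Dead: 'y = 35'


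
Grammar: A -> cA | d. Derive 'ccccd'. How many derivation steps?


Derivation: A => cA => ccA => cccA => ccccA => ccccd
Steps: 5


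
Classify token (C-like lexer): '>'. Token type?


Pattern: operator symbol
Type: OPERATOR


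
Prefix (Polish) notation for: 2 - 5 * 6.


'*' binds tighter: tree is (- 2 (* 5 6))
Prefix: - 2 * 5 6


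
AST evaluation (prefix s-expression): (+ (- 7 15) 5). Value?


Evaluate inner: (- 7 15) = -8
Evaluate root: (+ -8 5) = -3
Result: -3


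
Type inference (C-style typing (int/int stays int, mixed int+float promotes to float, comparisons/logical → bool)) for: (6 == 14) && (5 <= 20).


Operand types: bool && bool
Rule: logical operators take bool operands and yield bool
Result type: bool


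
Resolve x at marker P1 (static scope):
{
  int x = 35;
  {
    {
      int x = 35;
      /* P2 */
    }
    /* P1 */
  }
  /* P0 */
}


P1's block does not declare x; resolves to the enclosing declaration at depth 0
x = 35


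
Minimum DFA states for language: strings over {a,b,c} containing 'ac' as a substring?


KMP-style automaton: 2 progress states + 1 absorbing accept = 3
Minimal DFA: 3 states


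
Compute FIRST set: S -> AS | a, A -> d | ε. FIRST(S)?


Per alternative of S: FIRST(AS) = {a, d}; FIRST(a) = {a}
FIRST(S) = {a, d}


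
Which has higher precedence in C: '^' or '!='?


'!=' is equality (level 6); '^' is bitwise XOR (level 4)
Higher level binds tighter
'!=' has higher precedence than '^'


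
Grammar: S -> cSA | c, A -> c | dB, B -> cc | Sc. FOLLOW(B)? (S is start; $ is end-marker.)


$ ∈ FOLLOW(S). For each A -> αBβ: add FIRST(β)\{ε} to FOLLOW(B); if β nullable, add FOLLOW(A).
FOLLOW(B) = {$, c, d}


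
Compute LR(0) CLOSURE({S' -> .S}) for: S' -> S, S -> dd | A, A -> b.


Start: S' -> .S
For each item with dot before a nonterminal B, add B -> .γ for every B-production
Closure: [S' -> .S, S -> .dd, S -> .A, A -> .b]


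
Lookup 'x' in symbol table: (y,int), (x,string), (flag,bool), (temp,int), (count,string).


Lookup 'x' → type string


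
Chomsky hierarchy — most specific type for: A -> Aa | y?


Left-linear: every RHS is a terminal or one nonterminal followed by a terminal
Classification: Type 3 (Regular)


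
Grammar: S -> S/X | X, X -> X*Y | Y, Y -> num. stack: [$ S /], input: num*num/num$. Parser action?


no handle ('S/' is not any RHS); shift 'num'
Action: shift


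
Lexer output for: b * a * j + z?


Scan left to right, longest-match per lexeme
Tokens: ID(b), OP(*), ID(a), OP(*), ID(j), OP(+), ID(z)


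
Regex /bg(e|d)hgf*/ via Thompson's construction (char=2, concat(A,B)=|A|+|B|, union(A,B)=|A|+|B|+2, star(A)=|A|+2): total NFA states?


Syntax tree has 7 char leaf(s), 1 union(s), 1 star(s)
chars contribute 7×2 = 14; each union adds +2; each star adds +2
Total: 14 + 2 + 2 = 18 states


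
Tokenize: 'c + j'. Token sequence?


Scan left to right, longest-match per lexeme
Tokens: ID(c), OP(+), ID(j)


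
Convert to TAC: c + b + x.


Break into single-operator statements:
t1 = c + b
t2 = t1 + x


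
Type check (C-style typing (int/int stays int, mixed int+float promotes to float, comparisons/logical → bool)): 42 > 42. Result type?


Operand types: int > int
Rule: comparison yields bool
Result type: bool


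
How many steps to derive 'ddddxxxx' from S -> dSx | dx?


Derivation: S => dSx => ddSxx => dddSxxx => ddddxxxx
Steps: 4


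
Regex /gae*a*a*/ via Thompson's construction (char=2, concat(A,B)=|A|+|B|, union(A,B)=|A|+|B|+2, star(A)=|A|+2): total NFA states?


Syntax tree has 5 char leaf(s), 0 union(s), 3 star(s)
chars contribute 5×2 = 10; each union adds +2; each star adds +2
Total: 10 + 0 + 6 = 16 states


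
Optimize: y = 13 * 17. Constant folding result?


13 * 17 = 221 at compile time
Optimized: y = 221


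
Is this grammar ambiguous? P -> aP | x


right-linear, alternatives start with distinct terminals 'a' vs 'x': unique leftmost derivation
Unambiguous


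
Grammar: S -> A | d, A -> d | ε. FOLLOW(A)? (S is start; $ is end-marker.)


$ ∈ FOLLOW(S). For each A -> αBβ: add FIRST(β)\{ε} to FOLLOW(B); if β nullable, add FOLLOW(A).
FOLLOW(A) = {$}


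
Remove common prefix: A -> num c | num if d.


Common prefix: 'num'
Factored: A -> num A', A' -> c | if d


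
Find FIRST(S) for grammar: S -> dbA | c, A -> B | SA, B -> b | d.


Per alternative of S: FIRST(dbA) = {d}; FIRST(c) = {c}
FIRST(S) = {c, d}


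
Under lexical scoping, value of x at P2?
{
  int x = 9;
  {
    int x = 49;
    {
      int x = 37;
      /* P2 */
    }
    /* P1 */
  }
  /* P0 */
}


x declared in the same block as P2
x = 37


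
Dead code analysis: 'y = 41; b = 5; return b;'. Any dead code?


y is assigned but never read
Dead: 'y = 41'


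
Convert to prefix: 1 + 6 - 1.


left-to-right (same/higher precedence on left): tree is (- (+ 1 6) 1)
Prefix: - + 1 6 1


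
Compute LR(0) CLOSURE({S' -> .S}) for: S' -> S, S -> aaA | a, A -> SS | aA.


Start: S' -> .S
For each item with dot before a nonterminal B, add B -> .γ for every B-production
Closure: [S' -> .S, S -> .aaA, S -> .a]


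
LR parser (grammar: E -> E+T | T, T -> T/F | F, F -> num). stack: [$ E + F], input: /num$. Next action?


'F' (not preceded by T/) is the handle for T -> F
Action: reduce (T -> F)


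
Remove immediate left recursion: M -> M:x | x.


Left-recursive alternatives: M:x; non-recursive: x
Introduce M': M -> xM', M' -> :xM' | ε


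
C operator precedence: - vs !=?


'-' is additive (level 9); '!=' is equality (level 6)
Higher level binds tighter
'-' has higher precedence than '!='


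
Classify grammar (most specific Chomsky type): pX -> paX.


LHS has context (more than one symbol) and |LHS| ≤ |RHS|
Classification: Type 1 (Context-Sensitive)


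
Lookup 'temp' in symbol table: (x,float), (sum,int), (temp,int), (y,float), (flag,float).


Lookup 'temp' → type int


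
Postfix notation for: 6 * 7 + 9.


Left to right (same or higher precedence on left)
Postfix: 6 7 * 9 +


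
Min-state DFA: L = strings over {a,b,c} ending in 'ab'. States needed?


Track the longest suffix of input matching a prefix of 'ab': 3 classes (prefixes of length 0..2)
Minimal DFA: 3 states


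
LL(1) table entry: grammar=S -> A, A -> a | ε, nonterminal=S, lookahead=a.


For [S, a]: 'a' ∈ FIRST(A)
Entry: S -> A


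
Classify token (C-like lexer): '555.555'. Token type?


Pattern: digits with a decimal point
Type: FLOAT_LITERAL


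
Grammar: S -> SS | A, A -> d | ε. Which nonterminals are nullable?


A nonterminal is nullable iff some alternative derives ε (directly, or every symbol in it is nullable)
Nullable: {A, S}


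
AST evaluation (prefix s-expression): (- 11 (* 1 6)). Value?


Evaluate inner: (* 1 6) = 6
Evaluate root: (- 11 6) = 5
Result: 5


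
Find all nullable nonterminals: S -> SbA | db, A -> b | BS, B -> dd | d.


A nonterminal is nullable iff some alternative derives ε (directly, or every symbol in it is nullable)
Nullable: {}


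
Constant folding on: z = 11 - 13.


11 - 13 = -2 at compile time
Optimized: z = -2


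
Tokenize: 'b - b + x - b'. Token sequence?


Scan left to right, longest-match per lexeme
Tokens: ID(b), OP(-), ID(b), OP(+), ID(x), OP(-), ID(b)


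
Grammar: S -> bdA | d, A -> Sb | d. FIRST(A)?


Per alternative of A: FIRST(Sb) = {b, d}; FIRST(d) = {d}
FIRST(A) = {b, d}


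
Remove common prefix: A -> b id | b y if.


Common prefix: 'b'
Factored: A -> b A', A' -> id | y if


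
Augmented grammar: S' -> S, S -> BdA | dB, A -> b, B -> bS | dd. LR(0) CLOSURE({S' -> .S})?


Start: S' -> .S
For each item with dot before a nonterminal B, add B -> .γ for every B-production
Closure: [S' -> .S, S -> .BdA, S -> .dB, B -> .bS, B -> .dd]


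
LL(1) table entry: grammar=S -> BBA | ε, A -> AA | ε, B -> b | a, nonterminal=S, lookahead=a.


For [S, a]: 'a' ∈ FIRST(BBA)
Entry: S -> BBA


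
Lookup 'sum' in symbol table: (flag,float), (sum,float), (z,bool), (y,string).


Lookup 'sum' → type float


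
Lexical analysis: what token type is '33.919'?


Pattern: digits with a decimal point
Type: FLOAT_LITERAL


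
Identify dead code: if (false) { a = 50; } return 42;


condition is constant false, so the whole block is unreachable
Dead: 'if (false) { a = 50; }'


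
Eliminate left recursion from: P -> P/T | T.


Left-recursive alternatives: P/T; non-recursive: T
Introduce P': P -> TP', P' -> /TP' | ε


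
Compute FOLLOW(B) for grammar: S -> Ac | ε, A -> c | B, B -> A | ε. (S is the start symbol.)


$ ∈ FOLLOW(S). For each A -> αBβ: add FIRST(β)\{ε} to FOLLOW(B); if β nullable, add FOLLOW(A).
FOLLOW(B) = {c}


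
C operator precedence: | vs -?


'-' is additive (level 9); '|' is bitwise OR (level 3)
Higher level binds tighter
'-' has higher precedence than '|'


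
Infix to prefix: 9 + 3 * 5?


'*' binds tighter: tree is (+ 9 (* 3 5))
Prefix: + 9 * 3 5


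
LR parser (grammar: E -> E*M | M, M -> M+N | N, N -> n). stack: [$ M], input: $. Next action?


lookahead ∉ {+} so M won't extend; reduce E -> M
Action: reduce (E -> M)


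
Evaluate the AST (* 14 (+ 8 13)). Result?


Evaluate inner: (+ 8 13) = 21
Evaluate root: (* 14 21) = 294
Result: 294


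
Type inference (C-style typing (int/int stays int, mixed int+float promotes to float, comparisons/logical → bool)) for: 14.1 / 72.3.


Operand types: float / float
Rule: mixed int/float promotes to float; int/int stays int
Result type: float


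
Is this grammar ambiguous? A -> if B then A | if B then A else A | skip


dangling else: 'if B then if B then skip else skip' parses two ways
Ambiguous


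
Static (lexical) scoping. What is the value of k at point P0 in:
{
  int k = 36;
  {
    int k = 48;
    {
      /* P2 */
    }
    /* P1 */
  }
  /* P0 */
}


k declared in the same block as P0
k = 36


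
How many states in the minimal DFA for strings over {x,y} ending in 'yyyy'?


Track the longest suffix of input matching a prefix of 'yyyy': 5 classes (prefixes of length 0..4)
Minimal DFA: 5 states


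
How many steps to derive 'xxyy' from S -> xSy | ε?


Derivation: S => xSy => xxSyy => xxyy
Steps: 3


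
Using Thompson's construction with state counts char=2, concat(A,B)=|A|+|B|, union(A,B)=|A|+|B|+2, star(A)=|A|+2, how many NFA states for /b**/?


Syntax tree has 1 char leaf(s), 0 union(s), 2 star(s)
chars contribute 1×2 = 2; each union adds +2; each star adds +2
Total: 2 + 0 + 4 = 6 states


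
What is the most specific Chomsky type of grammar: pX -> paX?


LHS has context (more than one symbol) and |LHS| ≤ |RHS|
Classification: Type 1 (Context-Sensitive)


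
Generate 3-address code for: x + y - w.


Break into single-operator statements:
t1 = x + y
t2 = t1 - w
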